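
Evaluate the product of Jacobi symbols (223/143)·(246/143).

-1

By multiplicativity, (223·246/143) = (223/143)·(246/143).
First factor (223/143):
Reduce the numerator: 223 ≡ 80 (mod 143), so (223/143) = (80/143).
Factor out 2: 80 = 2^4·5. Since 143 ≡ 7 (mod 8), (2/143) = +1, and (2/143)^4 = +1. Now have (5/143).
5 ≡ 1 (mod 4), so quadratic reciprocity gives (5/143) = (143/5). Reduce: 143 ≡ 3 (mod 5). Now have (3/5).
5 ≡ 1 (mod 4), so quadratic reciprocity gives (3/5) = (5/3). Reduce: 5 ≡ 2 (mod 3). Now have (2/3).
Factor out 2: 2 = 2. Since 3 ≡ 3 (mod 8), (2/3) = -1. Now have -(1/3).
(1/3) = 1. Collecting the sign factors: -1.
Second factor (246/143):
Reduce the numerator: 246 ≡ 103 (mod 143), so (246/143) = (103/143).
Both 103 ≡ 3 and 143 ≡ 3 (mod 4), so reciprocity gives (103/143) = -(143/103). Reduce: 143 ≡ 40 (mod 103). Now have -(40/103).
Factor out 2: 40 = 2^3·5. Since 103 ≡ 7 (mod 8), (2/103) = +1, and (2/103)^3 = +1. Now have -(5/103).
5 ≡ 1 (mod 4), so quadratic reciprocity gives (5/103) = (103/5). Reduce: 103 ≡ 3 (mod 5). Now have -(3/5).
5 ≡ 1 (mod 4), so quadratic reciprocity gives (3/5) = (5/3). Reduce: 5 ≡ 2 (mod 3). Now have -(2/3).
Factor out 2: 2 = 2. Since 3 ≡ 3 (mod 8), (2/3) = -1. Now have (1/3).
(1/3) = 1. Collecting the sign factors: 1.
Product: (-1)·(1) = -1.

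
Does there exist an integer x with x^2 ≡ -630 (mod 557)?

yes

(-630/557)
  = (484/557)    [-630 ≡ 484 mod 557]
  = (121/557)    [557 ≡ 5 mod 8 ⇒ (2/557)^2 = +1]
  = (557/121)    [QR: 121 ≡ 1 mod 4, sign kept]
  = (73/121)    [557 ≡ 73 mod 121]
  = (121/73)    [QR: 73 ≡ 1 mod 4, sign kept]
  = (48/73)    [121 ≡ 48 mod 73]
  = (3/73)    [73 ≡ 1 mod 8 ⇒ (2/73)^4 = +1]
  = (73/3)    [QR: 73 ≡ 1 mod 4, sign kept]
  = (1/3)    [73 ≡ 1 mod 3]
  = 1    [(1/3) = 1]
(-630/557) = 1, and 557 is prime, so -630 is a quadratic residue mod 557.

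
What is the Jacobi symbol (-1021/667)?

(-1021/667)
  = (313/667)    [-1021 ≡ 313 mod 667]
  = (667/313)    [QR: 313 ≡ 1 mod 4, sign kept]
  = (41/313)    [667 ≡ 41 mod 313]
  = (313/41)    [QR: 41 ≡ 1 mod 4, sign kept]
  = (26/41)    [313 ≡ 26 mod 41]
  = (13/41)    [41 ≡ 1 mod 8 ⇒ (2/41) = +1]
  = (41/13)    [QR: 13 ≡ 1 mod 4, sign kept]
  = (2/13)    [41 ≡ 2 mod 13]
  = -(1/13)    [13 ≡ 5 mod 8 ⇒ (2/13) = -1]
  = -1    [(1/13) = 1]

-1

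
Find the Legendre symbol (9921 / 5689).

1

Reduce the numerator: 9921 ≡ 4232 (mod 5689), so (9921 / 5689) = (4232 / 5689).
Factor out 2: 4232 = 2^3·529. Since 5689 ≡ 1 (mod 8), (2 / 5689) = +1, and (2 / 5689)^3 = +1. Now have (529 / 5689).
529 ≡ 1 (mod 4), so quadratic reciprocity gives (529 / 5689) = (5689 / 529). Reduce: 5689 ≡ 399 (mod 529). Now have (399 / 529).
529 ≡ 1 (mod 4), so quadratic reciprocity gives (399 / 529) = (529 / 399). Reduce: 529 ≡ 130 (mod 399). Now have (130 / 399).
Factor out 2: 130 = 2·65. Since 399 ≡ 7 (mod 8), (2 / 399) = +1. Now have (65 / 399).
65 ≡ 1 (mod 4), so quadratic reciprocity gives (65 / 399) = (399 / 65). Reduce: 399 ≡ 9 (mod 65). Now have (9 / 65).
9 ≡ 1 (mod 4), so quadratic reciprocity gives (9 / 65) = (65 / 9). Reduce: 65 ≡ 2 (mod 9). Now have (2 / 9).
Factor out 2: 2 = 2. Since 9 ≡ 1 (mod 8), (2 / 9) = +1. Now have (1 / 9).
(1 / 9) = 1. Collecting the sign factors: 1.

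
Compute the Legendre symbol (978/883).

Reduce the numerator: 978 ≡ 95 (mod 883), so (978/883) = (95/883).
Both 95 ≡ 3 and 883 ≡ 3 (mod 4), so reciprocity gives (95/883) = -(883/95). Reduce: 883 ≡ 28 (mod 95). Now have -(28/95).
Factor out 2: 28 = 2^2·7. Since 95 ≡ 7 (mod 8), (2/95) = +1, and (2/95)^2 = +1. Now have -(7/95).
Both 7 ≡ 3 and 95 ≡ 3 (mod 4), so reciprocity gives (7/95) = -(95/7). Reduce: 95 ≡ 4 (mod 7). Now have (4/7).
Factor out 2: 4 = 2^2. Since 7 ≡ 7 (mod 8), (2/7) = +1, and (2/7)^2 = +1. Now have (1/7).
(1/7) = 1. Collecting the sign factors: 1.

1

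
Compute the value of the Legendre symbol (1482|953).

1

Reduce the numerator: 1482 ≡ 529 (mod 953), so (1482|953) = (529|953).
529 ≡ 1 (mod 4), so quadratic reciprocity gives (529|953) = (953|529). Reduce: 953 ≡ 424 (mod 529). Now have (424|529).
Factor out 2: 424 = 2^3·53. Since 529 ≡ 1 (mod 8), (2|529) = +1, and (2|529)^3 = +1. Now have (53|529).
53 ≡ 1 (mod 4), so quadratic reciprocity gives (53|529) = (529|53). Reduce: 529 ≡ 52 (mod 53). Now have (52|53).
Factor out 2: 52 = 2^2·13. Since 53 ≡ 5 (mod 8), (2|53) = -1, and (2|53)^2 = +1. Now have (13|53).
13 ≡ 1 (mod 4), so quadratic reciprocity gives (13|53) = (53|13). Reduce: 53 ≡ 1 (mod 13). Now have (1|13).
(1|13) = 1. Collecting the sign factors: 1.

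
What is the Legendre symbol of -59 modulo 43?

-1

(-59/43)
  = (27/43)    [-59 ≡ 27 mod 43]
  = -(43/27)    [QR: both ≡ 3 mod 4, sign flips]
  = -(16/27)    [43 ≡ 16 mod 27]
  = -(1/27)    [27 ≡ 3 mod 8 ⇒ (2/27)^4 = +1]
  = -1    [(1/27) = 1]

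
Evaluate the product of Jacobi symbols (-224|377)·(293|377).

By multiplicativity, (-224·293|377) = (-224|377)·(293|377).
First factor (-224|377):
(-224|377)
  = (153|377)    [-224 ≡ 153 mod 377]
  = (377|153)    [QR: 153 ≡ 1 mod 4, sign kept]
  = (71|153)    [377 ≡ 71 mod 153]
  = (153|71)    [QR: 153 ≡ 1 mod 4, sign kept]
  = (11|71)    [153 ≡ 11 mod 71]
  = -(71|11)    [QR: both ≡ 3 mod 4, sign flips]
  = -(5|11)    [71 ≡ 5 mod 11]
  = -(11|5)    [QR: 5 ≡ 1 mod 4, sign kept]
  = -(1|5)    [11 ≡ 1 mod 5]
  = -1    [(1|5) = 1]
Second factor (293|377):
(293|377)
  = (377|293)    [QR: 293 ≡ 1 mod 4, sign kept]
  = (84|293)    [377 ≡ 84 mod 293]
  = (21|293)    [293 ≡ 5 mod 8 ⇒ (2|293)^2 = +1]
  = (293|21)    [QR: 21 ≡ 1 mod 4, sign kept]
  = (20|21)    [293 ≡ 20 mod 21]
  = (5|21)    [21 ≡ 5 mod 8 ⇒ (2|21)^2 = +1]
  = (21|5)    [QR: 5 ≡ 1 mod 4, sign kept]
  = (1|5)    [21 ≡ 1 mod 5]
  = 1    [(1|5) = 1]
Product: (-1)·(1) = -1.

-1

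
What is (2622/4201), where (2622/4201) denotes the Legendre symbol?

Factor out 2: 2622 = 2·1311. Since 4201 ≡ 1 (mod 8), (2/4201) = +1. Now have (1311/4201).
4201 ≡ 1 (mod 4), so quadratic reciprocity gives (1311/4201) = (4201/1311). Reduce: 4201 ≡ 268 (mod 1311). Now have (268/1311).
Factor out 2: 268 = 2^2·67. Since 1311 ≡ 7 (mod 8), (2/1311) = +1, and (2/1311)^2 = +1. Now have (67/1311).
Both 67 ≡ 3 and 1311 ≡ 3 (mod 4), so reciprocity gives (67/1311) = -(1311/67). Reduce: 1311 ≡ 38 (mod 67). Now have -(38/67).
Factor out 2: 38 = 2·19. Since 67 ≡ 3 (mod 8), (2/67) = -1. Now have (19/67).
Both 19 ≡ 3 and 67 ≡ 3 (mod 4), so reciprocity gives (19/67) = -(67/19). Reduce: 67 ≡ 10 (mod 19). Now have -(10/19).
Factor out 2: 10 = 2·5. Since 19 ≡ 3 (mod 8), (2/19) = -1. Now have (5/19).
5 ≡ 1 (mod 4), so quadratic reciprocity gives (5/19) = (19/5). Reduce: 19 ≡ 4 (mod 5). Now have (4/5).
Factor out 2: 4 = 2^2. Since 5 ≡ 5 (mod 8), (2/5) = -1, and (2/5)^2 = +1. Now have (1/5).
(1/5) = 1. Collecting the sign factors: 1.

1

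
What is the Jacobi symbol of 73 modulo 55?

1

Reduce the numerator: 73 ≡ 18 (mod 55), so (73/55) = (18/55).
Factor out 2: 18 = 2·9. Since 55 ≡ 7 (mod 8), (2/55) = +1. Now have (9/55).
9 ≡ 1 (mod 4), so quadratic reciprocity gives (9/55) = (55/9). Reduce: 55 ≡ 1 (mod 9). Now have (1/9).
(1/9) = 1. Collecting the sign factors: 1.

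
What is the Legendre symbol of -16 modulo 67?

-1

(-16/67)
  = -(16/67)    [67 ≡ 3 mod 4 ⇒ (-1/67) = -1]
  = -(1/67)    [67 ≡ 3 mod 8 ⇒ (2/67)^4 = +1]
  = -1    [(1/67) = 1]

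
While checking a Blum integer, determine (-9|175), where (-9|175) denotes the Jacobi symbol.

(-9|175)
  = (166|175)    [-9 ≡ 166 mod 175]
  = (83|175)    [175 ≡ 7 mod 8 ⇒ (2|175) = +1]
  = -(175|83)    [QR: both ≡ 3 mod 4, sign flips]
  = -(9|83)    [175 ≡ 9 mod 83]
  = -(83|9)    [QR: 9 ≡ 1 mod 4, sign kept]
  = -(2|9)    [83 ≡ 2 mod 9]
  = -(1|9)    [9 ≡ 1 mod 8 ⇒ (2|9) = +1]
  = -1    [(1|9) = 1]

-1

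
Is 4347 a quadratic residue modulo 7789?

(4347|7789)
  = (7789|4347)    [QR: 7789 ≡ 1 mod 4, sign kept]
  = (3442|4347)    [7789 ≡ 3442 mod 4347]
  = -(1721|4347)    [4347 ≡ 3 mod 8 ⇒ (2|4347) = -1]
  = -(4347|1721)    [QR: 1721 ≡ 1 mod 4, sign kept]
  = -(905|1721)    [4347 ≡ 905 mod 1721]
  = -(1721|905)    [QR: 905 ≡ 1 mod 4, sign kept]
  = -(816|905)    [1721 ≡ 816 mod 905]
  = -(51|905)    [905 ≡ 1 mod 8 ⇒ (2|905)^4 = +1]
  = -(905|51)    [QR: 905 ≡ 1 mod 4, sign kept]
  = -(38|51)    [905 ≡ 38 mod 51]
  = (19|51)    [51 ≡ 3 mod 8 ⇒ (2|51) = -1]
  = -(51|19)    [QR: both ≡ 3 mod 4, sign flips]
  = -(13|19)    [51 ≡ 13 mod 19]
  = -(19|13)    [QR: 13 ≡ 1 mod 4, sign kept]
  = -(6|13)    [19 ≡ 6 mod 13]
  = (3|13)    [13 ≡ 5 mod 8 ⇒ (2|13) = -1]
  = (13|3)    [QR: 13 ≡ 1 mod 4, sign kept]
  = (1|3)    [13 ≡ 1 mod 3]
  = 1    [(1|3) = 1]
The Legendre symbol is 1, so x^2 ≡ 4347 (mod 7789) has solution.

yes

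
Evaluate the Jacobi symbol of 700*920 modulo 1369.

1

By multiplicativity, (700·920/1369) = (700/1369)·(920/1369).
First factor (700/1369):
(700/1369)
  = (175/1369)    [1369 ≡ 1 mod 8 ⇒ (2/1369)^2 = +1]
  = (1369/175)    [QR: 1369 ≡ 1 mod 4, sign kept]
  = (144/175)    [1369 ≡ 144 mod 175]
  = (9/175)    [175 ≡ 7 mod 8 ⇒ (2/175)^4 = +1]
  = (175/9)    [QR: 9 ≡ 1 mod 4, sign kept]
  = (4/9)    [175 ≡ 4 mod 9]
  = (1/9)    [9 ≡ 1 mod 8 ⇒ (2/9)^2 = +1]
  = 1    [(1/9) = 1]
Second factor (920/1369):
(920/1369)
  = (115/1369)    [1369 ≡ 1 mod 8 ⇒ (2/1369)^3 = +1]
  = (1369/115)    [QR: 1369 ≡ 1 mod 4, sign kept]
  = (104/115)    [1369 ≡ 104 mod 115]
  = -(13/115)    [115 ≡ 3 mod 8 ⇒ (2/115)^3 = -1]
  = -(115/13)    [QR: 13 ≡ 1 mod 4, sign kept]
  = -(11/13)    [115 ≡ 11 mod 13]
  = -(13/11)    [QR: 13 ≡ 1 mod 4, sign kept]
  = -(2/11)    [13 ≡ 2 mod 11]
  = (1/11)    [11 ≡ 3 mod 8 ⇒ (2/11) = -1]
  = 1    [(1/11) = 1]
Product: (1)·(1) = 1.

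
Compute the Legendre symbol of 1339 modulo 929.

Reduce the numerator: 1339 ≡ 410 (mod 929), so (1339/929) = (410/929).
Factor out 2: 410 = 2·205. Since 929 ≡ 1 (mod 8), (2/929) = +1. Now have (205/929).
205 ≡ 1 (mod 4), so quadratic reciprocity gives (205/929) = (929/205). Reduce: 929 ≡ 109 (mod 205). Now have (109/205).
109 ≡ 1 (mod 4), so quadratic reciprocity gives (109/205) = (205/109). Reduce: 205 ≡ 96 (mod 109). Now have (96/109).
Factor out 2: 96 = 2^5·3. Since 109 ≡ 5 (mod 8), (2/109) = -1, and (2/109)^5 = -1. Now have -(3/109).
109 ≡ 1 (mod 4), so quadratic reciprocity gives (3/109) = (109/3). Reduce: 109 ≡ 1 (mod 3). Now have -(1/3).
(1/3) = 1. Collecting the sign factors: -1.

-1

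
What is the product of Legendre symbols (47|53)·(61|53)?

By multiplicativity, (47·61|53) = (47|53)·(61|53).
First factor (47|53):
(47|53)
  = (53|47)    [QR: 53 ≡ 1 mod 4, sign kept]
  = (6|47)    [53 ≡ 6 mod 47]
  = (3|47)    [47 ≡ 7 mod 8 ⇒ (2|47) = +1]
  = -(47|3)    [QR: both ≡ 3 mod 4, sign flips]
  = -(2|3)    [47 ≡ 2 mod 3]
  = (1|3)    [3 ≡ 3 mod 8 ⇒ (2|3) = -1]
  = 1    [(1|3) = 1]
Second factor (61|53):
(61|53)
  = (8|53)    [61 ≡ 8 mod 53]
  = -(1|53)    [53 ≡ 5 mod 8 ⇒ (2|53)^3 = -1]
  = -1    [(1|53) = 1]
Product: (1)·(-1) = -1.

-1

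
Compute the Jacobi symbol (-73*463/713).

1

By multiplicativity, (-73·463/713) = (-73/713)·(463/713).
First factor (-73/713):
(-73/713)
  = (73/713)    [713 ≡ 1 mod 4 ⇒ (-1/713) = +1]
  = (713/73)    [QR: 73 ≡ 1 mod 4, sign kept]
  = (56/73)    [713 ≡ 56 mod 73]
  = (7/73)    [73 ≡ 1 mod 8 ⇒ (2/73)^3 = +1]
  = (73/7)    [QR: 73 ≡ 1 mod 4, sign kept]
  = (3/7)    [73 ≡ 3 mod 7]
  = -(7/3)    [QR: both ≡ 3 mod 4, sign flips]
  = -(1/3)    [7 ≡ 1 mod 3]
  = -1    [(1/3) = 1]
Second factor (463/713):
(463/713)
  = (713/463)    [QR: 713 ≡ 1 mod 4, sign kept]
  = (250/463)    [713 ≡ 250 mod 463]
  = (125/463)    [463 ≡ 7 mod 8 ⇒ (2/463) = +1]
  = (463/125)    [QR: 125 ≡ 1 mod 4, sign kept]
  = (88/125)    [463 ≡ 88 mod 125]
  = -(11/125)    [125 ≡ 5 mod 8 ⇒ (2/125)^3 = -1]
  = -(125/11)    [QR: 125 ≡ 1 mod 4, sign kept]
  = -(4/11)    [125 ≡ 4 mod 11]
  = -(1/11)    [11 ≡ 3 mod 8 ⇒ (2/11)^2 = +1]
  = -1    [(1/11) = 1]
Product: (-1)·(-1) = 1.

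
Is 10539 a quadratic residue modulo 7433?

Reduce the numerator: 10539 ≡ 3106 (mod 7433), so (10539|7433) = (3106|7433).
Factor out 2: 3106 = 2·1553. Since 7433 ≡ 1 (mod 8), (2|7433) = +1. Now have (1553|7433).
1553 ≡ 1 (mod 4), so quadratic reciprocity gives (1553|7433) = (7433|1553). Reduce: 7433 ≡ 1221 (mod 1553). Now have (1221|1553).
1221 ≡ 1 (mod 4), so quadratic reciprocity gives (1221|1553) = (1553|1221). Reduce: 1553 ≡ 332 (mod 1221). Now have (332|1221).
Factor out 2: 332 = 2^2·83. Since 1221 ≡ 5 (mod 8), (2|1221) = -1, and (2|1221)^2 = +1. Now have (83|1221).
1221 ≡ 1 (mod 4), so quadratic reciprocity gives (83|1221) = (1221|83). Reduce: 1221 ≡ 59 (mod 83). Now have (59|83).
Both 59 ≡ 3 and 83 ≡ 3 (mod 4), so reciprocity gives (59|83) = -(83|59). Reduce: 83 ≡ 24 (mod 59). Now have -(24|59).
Factor out 2: 24 = 2^3·3. Since 59 ≡ 3 (mod 8), (2|59) = -1, and (2|59)^3 = -1. Now have (3|59).
Both 3 ≡ 3 and 59 ≡ 3 (mod 4), so reciprocity gives (3|59) = -(59|3). Reduce: 59 ≡ 2 (mod 3). Now have -(2|3).
Factor out 2: 2 = 2. Since 3 ≡ 3 (mod 8), (2|3) = -1. Now have (1|3).
(1|3) = 1. Collecting the sign factors: 1.
(10539|7433) = 1, and 7433 is prime, so 10539 is a quadratic residue mod 7433.

yes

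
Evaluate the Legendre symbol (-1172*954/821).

By multiplicativity, (-1172·954/821) = (-1172/821)·(954/821).
First factor (-1172/821):
(-1172/821)
  = (470/821)    [-1172 ≡ 470 mod 821]
  = -(235/821)    [821 ≡ 5 mod 8 ⇒ (2/821) = -1]
  = -(821/235)    [QR: 821 ≡ 1 mod 4, sign kept]
  = -(116/235)    [821 ≡ 116 mod 235]
  = -(29/235)    [235 ≡ 3 mod 8 ⇒ (2/235)^2 = +1]
  = -(235/29)    [QR: 29 ≡ 1 mod 4, sign kept]
  = -(3/29)    [235 ≡ 3 mod 29]
  = -(29/3)    [QR: 29 ≡ 1 mod 4, sign kept]
  = -(2/3)    [29 ≡ 2 mod 3]
  = (1/3)    [3 ≡ 3 mod 8 ⇒ (2/3) = -1]
  = 1    [(1/3) = 1]
Second factor (954/821):
(954/821)
  = (133/821)    [954 ≡ 133 mod 821]
  = (821/133)    [QR: 133 ≡ 1 mod 4, sign kept]
  = (23/133)    [821 ≡ 23 mod 133]
  = (133/23)    [QR: 133 ≡ 1 mod 4, sign kept]
  = (18/23)    [133 ≡ 18 mod 23]
  = (9/23)    [23 ≡ 7 mod 8 ⇒ (2/23) = +1]
  = (23/9)    [QR: 9 ≡ 1 mod 4, sign kept]
  = (5/9)    [23 ≡ 5 mod 9]
  = (9/5)    [QR: 5 ≡ 1 mod 4, sign kept]
  = (4/5)    [9 ≡ 4 mod 5]
  = (1/5)    [5 ≡ 5 mod 8 ⇒ (2/5)^2 = +1]
  = 1    [(1/5) = 1]
Product: (1)·(1) = 1.

1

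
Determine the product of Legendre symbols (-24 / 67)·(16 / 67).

-1

By multiplicativity, (-24·16 / 67) = (-24 / 67)·(16 / 67).
First factor (-24 / 67):
Reduce the numerator: -24 ≡ 43 (mod 67), so (-24 / 67) = (43 / 67).
Both 43 ≡ 3 and 67 ≡ 3 (mod 4), so reciprocity gives (43 / 67) = -(67 / 43). Reduce: 67 ≡ 24 (mod 43). Now have -(24 / 43).
Factor out 2: 24 = 2^3·3. Since 43 ≡ 3 (mod 8), (2 / 43) = -1, and (2 / 43)^3 = -1. Now have (3 / 43).
Both 3 ≡ 3 and 43 ≡ 3 (mod 4), so reciprocity gives (3 / 43) = -(43 / 3). Reduce: 43 ≡ 1 (mod 3). Now have -(1 / 3).
(1 / 3) = 1. Collecting the sign factors: -1.
Second factor (16 / 67):
Factor out 2: 16 = 2^4. Since 67 ≡ 3 (mod 8), (2 / 67) = -1, and (2 / 67)^4 = +1. Now have (1 / 67).
(1 / 67) = 1. Collecting the sign factors: 1.
Product: (-1)·(1) = -1.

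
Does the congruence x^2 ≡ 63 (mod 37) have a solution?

yes

Reduce the numerator: 63 ≡ 26 (mod 37), so (63|37) = (26|37).
Factor out 2: 26 = 2·13. Since 37 ≡ 5 (mod 8), (2|37) = -1. Now have -(13|37).
13 ≡ 1 (mod 4), so quadratic reciprocity gives (13|37) = (37|13). Reduce: 37 ≡ 11 (mod 13). Now have -(11|13).
13 ≡ 1 (mod 4), so quadratic reciprocity gives (11|13) = (13|11). Reduce: 13 ≡ 2 (mod 11). Now have -(2|11).
Factor out 2: 2 = 2. Since 11 ≡ 3 (mod 8), (2|11) = -1. Now have (1|11).
(1|11) = 1. Collecting the sign factors: 1.
The Legendre symbol is 1, so x^2 ≡ 63 (mod 37) has solution.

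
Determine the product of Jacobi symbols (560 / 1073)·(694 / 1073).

1

By multiplicativity, (560·694 / 1073) = (560 / 1073)·(694 / 1073).
First factor (560 / 1073):
(560 / 1073)
  = (35 / 1073)    [1073 ≡ 1 mod 8 ⇒ (2 / 1073)^4 = +1]
  = (1073 / 35)    [QR: 1073 ≡ 1 mod 4, sign kept]
  = (23 / 35)    [1073 ≡ 23 mod 35]
  = -(35 / 23)    [QR: both ≡ 3 mod 4, sign flips]
  = -(12 / 23)    [35 ≡ 12 mod 23]
  = -(3 / 23)    [23 ≡ 7 mod 8 ⇒ (2 / 23)^2 = +1]
  = (23 / 3)    [QR: both ≡ 3 mod 4, sign flips]
  = (2 / 3)    [23 ≡ 2 mod 3]
  = -(1 / 3)    [3 ≡ 3 mod 8 ⇒ (2 / 3) = -1]
  = -1    [(1 / 3) = 1]
Second factor (694 / 1073):
(694 / 1073)
  = (347 / 1073)    [1073 ≡ 1 mod 8 ⇒ (2 / 1073) = +1]
  = (1073 / 347)    [QR: 1073 ≡ 1 mod 4, sign kept]
  = (32 / 347)    [1073 ≡ 32 mod 347]
  = -(1 / 347)    [347 ≡ 3 mod 8 ⇒ (2 / 347)^5 = -1]
  = -1    [(1 / 347) = 1]
Product: (-1)·(-1) = 1.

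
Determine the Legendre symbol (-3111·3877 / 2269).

1

By multiplicativity, (-3111·3877 / 2269) = (-3111 / 2269)·(3877 / 2269).
First factor (-3111 / 2269):
(-3111 / 2269)
  = (1427 / 2269)    [-3111 ≡ 1427 mod 2269]
  = (2269 / 1427)    [QR: 2269 ≡ 1 mod 4, sign kept]
  = (842 / 1427)    [2269 ≡ 842 mod 1427]
  = -(421 / 1427)    [1427 ≡ 3 mod 8 ⇒ (2 / 1427) = -1]
  = -(1427 / 421)    [QR: 421 ≡ 1 mod 4, sign kept]
  = -(164 / 421)    [1427 ≡ 164 mod 421]
  = -(41 / 421)    [421 ≡ 5 mod 8 ⇒ (2 / 421)^2 = +1]
  = -(421 / 41)    [QR: 41 ≡ 1 mod 4, sign kept]
  = -(11 / 41)    [421 ≡ 11 mod 41]
  = -(41 / 11)    [QR: 41 ≡ 1 mod 4, sign kept]
  = -(8 / 11)    [41 ≡ 8 mod 11]
  = (1 / 11)    [11 ≡ 3 mod 8 ⇒ (2 / 11)^3 = -1]
  = 1    [(1 / 11) = 1]
Second factor (3877 / 2269):
(3877 / 2269)
  = (1608 / 2269)    [3877 ≡ 1608 mod 2269]
  = -(201 / 2269)    [2269 ≡ 5 mod 8 ⇒ (2 / 2269)^3 = -1]
  = -(2269 / 201)    [QR: 201 ≡ 1 mod 4, sign kept]
  = -(58 / 201)    [2269 ≡ 58 mod 201]
  = -(29 / 201)    [201 ≡ 1 mod 8 ⇒ (2 / 201) = +1]
  = -(201 / 29)    [QR: 29 ≡ 1 mod 4, sign kept]
  = -(27 / 29)    [201 ≡ 27 mod 29]
  = -(29 / 27)    [QR: 29 ≡ 1 mod 4, sign kept]
  = -(2 / 27)    [29 ≡ 2 mod 27]
  = (1 / 27)    [27 ≡ 3 mod 8 ⇒ (2 / 27) = -1]
  = 1    [(1 / 27) = 1]
Product: (1)·(1) = 1.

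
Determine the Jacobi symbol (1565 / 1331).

1

Reduce the numerator: 1565 ≡ 234 (mod 1331), so (1565 / 1331) = (234 / 1331).
Factor out 2: 234 = 2·117. Since 1331 ≡ 3 (mod 8), (2 / 1331) = -1. Now have -(117 / 1331).
117 ≡ 1 (mod 4), so quadratic reciprocity gives (117 / 1331) = (1331 / 117). Reduce: 1331 ≡ 44 (mod 117). Now have -(44 / 117).
Factor out 2: 44 = 2^2·11. Since 117 ≡ 5 (mod 8), (2 / 117) = -1, and (2 / 117)^2 = +1. Now have -(11 / 117).
117 ≡ 1 (mod 4), so quadratic reciprocity gives (11 / 117) = (117 / 11). Reduce: 117 ≡ 7 (mod 11). Now have -(7 / 11).
Both 7 ≡ 3 and 11 ≡ 3 (mod 4), so reciprocity gives (7 / 11) = -(11 / 7). Reduce: 11 ≡ 4 (mod 7). Now have (4 / 7).
Factor out 2: 4 = 2^2. Since 7 ≡ 7 (mod 8), (2 / 7) = +1, and (2 / 7)^2 = +1. Now have (1 / 7).
(1 / 7) = 1. Collecting the sign factors: 1.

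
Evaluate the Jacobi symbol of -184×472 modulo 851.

By multiplicativity, (-184·472/851) = (-184/851)·(472/851).
First factor (-184/851):
Reduce the numerator: -184 ≡ 667 (mod 851), so (-184/851) = (667/851).
Both 667 ≡ 3 and 851 ≡ 3 (mod 4), so reciprocity gives (667/851) = -(851/667). Reduce: 851 ≡ 184 (mod 667). Now have -(184/667).
Factor out 2: 184 = 2^3·23. Since 667 ≡ 3 (mod 8), (2/667) = -1, and (2/667)^3 = -1. Now have (23/667).
Both 23 ≡ 3 and 667 ≡ 3 (mod 4), so reciprocity gives (23/667) = -(667/23). Reduce: 667 ≡ 0 (mod 23). Now have -(0/23).
The numerator is now 0 with denominator 23 > 1: the symbol is 0.
Second factor (472/851):
Factor out 2: 472 = 2^3·59. Since 851 ≡ 3 (mod 8), (2/851) = -1, and (2/851)^3 = -1. Now have -(59/851).
Both 59 ≡ 3 and 851 ≡ 3 (mod 4), so reciprocity gives (59/851) = -(851/59). Reduce: 851 ≡ 25 (mod 59). Now have (25/59).
25 ≡ 1 (mod 4), so quadratic reciprocity gives (25/59) = (59/25). Reduce: 59 ≡ 9 (mod 25). Now have (9/25).
9 ≡ 1 (mod 4), so quadratic reciprocity gives (9/25) = (25/9). Reduce: 25 ≡ 7 (mod 9). Now have (7/9).
9 ≡ 1 (mod 4), so quadratic reciprocity gives (7/9) = (9/7). Reduce: 9 ≡ 2 (mod 7). Now have (2/7).
Factor out 2: 2 = 2. Since 7 ≡ 7 (mod 8), (2/7) = +1. Now have (1/7).
(1/7) = 1. Collecting the sign factors: 1.
Product: (0)·(1) = 0.

0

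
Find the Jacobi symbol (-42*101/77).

0

By multiplicativity, (-42·101/77) = (-42/77)·(101/77).
First factor (-42/77):
Reduce the numerator: -42 ≡ 35 (mod 77), so (-42/77) = (35/77).
77 ≡ 1 (mod 4), so quadratic reciprocity gives (35/77) = (77/35). Reduce: 77 ≡ 7 (mod 35). Now have (7/35).
Both 7 ≡ 3 and 35 ≡ 3 (mod 4), so reciprocity gives (7/35) = -(35/7). Reduce: 35 ≡ 0 (mod 7). Now have -(0/7).
The numerator is now 0 with denominator 7 > 1: the symbol is 0.
Second factor (101/77):
Reduce the numerator: 101 ≡ 24 (mod 77), so (101/77) = (24/77).
Factor out 2: 24 = 2^3·3. Since 77 ≡ 5 (mod 8), (2/77) = -1, and (2/77)^3 = -1. Now have -(3/77).
77 ≡ 1 (mod 4), so quadratic reciprocity gives (3/77) = (77/3). Reduce: 77 ≡ 2 (mod 3). Now have -(2/3).
Factor out 2: 2 = 2. Since 3 ≡ 3 (mod 8), (2/3) = -1. Now have (1/3).
(1/3) = 1. Collecting the sign factors: 1.
Product: (0)·(1) = 0.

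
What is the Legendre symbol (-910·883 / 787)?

1

By multiplicativity, (-910·883 / 787) = (-910 / 787)·(883 / 787).
First factor (-910 / 787):
(-910 / 787)
  = (664 / 787)    [-910 ≡ 664 mod 787]
  = -(83 / 787)    [787 ≡ 3 mod 8 ⇒ (2 / 787)^3 = -1]
  = (787 / 83)    [QR: both ≡ 3 mod 4, sign flips]
  = (40 / 83)    [787 ≡ 40 mod 83]
  = -(5 / 83)    [83 ≡ 3 mod 8 ⇒ (2 / 83)^3 = -1]
  = -(83 / 5)    [QR: 5 ≡ 1 mod 4, sign kept]
  = -(3 / 5)    [83 ≡ 3 mod 5]
  = -(5 / 3)    [QR: 5 ≡ 1 mod 4, sign kept]
  = -(2 / 3)    [5 ≡ 2 mod 3]
  = (1 / 3)    [3 ≡ 3 mod 8 ⇒ (2 / 3) = -1]
  = 1    [(1 / 3) = 1]
Second factor (883 / 787):
(883 / 787)
  = (96 / 787)    [883 ≡ 96 mod 787]
  = -(3 / 787)    [787 ≡ 3 mod 8 ⇒ (2 / 787)^5 = -1]
  = (787 / 3)    [QR: both ≡ 3 mod 4, sign flips]
  = (1 / 3)    [787 ≡ 1 mod 3]
  = 1    [(1 / 3) = 1]
Product: (1)·(1) = 1.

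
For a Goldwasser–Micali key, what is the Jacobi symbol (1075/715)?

0

Reduce the numerator: 1075 ≡ 360 (mod 715), so (1075/715) = (360/715).
Factor out 2: 360 = 2^3·45. Since 715 ≡ 3 (mod 8), (2/715) = -1, and (2/715)^3 = -1. Now have -(45/715).
45 ≡ 1 (mod 4), so quadratic reciprocity gives (45/715) = (715/45). Reduce: 715 ≡ 40 (mod 45). Now have -(40/45).
Factor out 2: 40 = 2^3·5. Since 45 ≡ 5 (mod 8), (2/45) = -1, and (2/45)^3 = -1. Now have (5/45).
5 ≡ 1 (mod 4), so quadratic reciprocity gives (5/45) = (45/5). Reduce: 45 ≡ 0 (mod 5). Now have (0/5).
The numerator is now 0 with denominator 5 > 1: the symbol is 0.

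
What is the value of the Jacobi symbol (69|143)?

(69|143)
  = (143|69)    [QR: 69 ≡ 1 mod 4, sign kept]
  = (5|69)    [143 ≡ 5 mod 69]
  = (69|5)    [QR: 5 ≡ 1 mod 4, sign kept]
  = (4|5)    [69 ≡ 4 mod 5]
  = (1|5)    [5 ≡ 5 mod 8 ⇒ (2|5)^2 = +1]
  = 1    [(1|5) = 1]

1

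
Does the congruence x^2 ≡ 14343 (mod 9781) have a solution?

no

Reduce the numerator: 14343 ≡ 4562 (mod 9781), so (14343/9781) = (4562/9781).
Factor out 2: 4562 = 2·2281. Since 9781 ≡ 5 (mod 8), (2/9781) = -1. Now have -(2281/9781).
2281 ≡ 1 (mod 4), so quadratic reciprocity gives (2281/9781) = (9781/2281). Reduce: 9781 ≡ 657 (mod 2281). Now have -(657/2281).
657 ≡ 1 (mod 4), so quadratic reciprocity gives (657/2281) = (2281/657). Reduce: 2281 ≡ 310 (mod 657). Now have -(310/657).
Factor out 2: 310 = 2·155. Since 657 ≡ 1 (mod 8), (2/657) = +1. Now have -(155/657).
657 ≡ 1 (mod 4), so quadratic reciprocity gives (155/657) = (657/155). Reduce: 657 ≡ 37 (mod 155). Now have -(37/155).
37 ≡ 1 (mod 4), so quadratic reciprocity gives (37/155) = (155/37). Reduce: 155 ≡ 7 (mod 37). Now have -(7/37).
37 ≡ 1 (mod 4), so quadratic reciprocity gives (7/37) = (37/7). Reduce: 37 ≡ 2 (mod 7). Now have -(2/7).
Factor out 2: 2 = 2. Since 7 ≡ 7 (mod 8), (2/7) = +1. Now have -(1/7).
(1/7) = 1. Collecting the sign factors: -1.
The Legendre symbol is -1, so x^2 ≡ 14343 (mod 9781) has no solution.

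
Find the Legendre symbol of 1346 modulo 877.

1

Reduce the numerator: 1346 ≡ 469 (mod 877), so (1346/877) = (469/877).
469 ≡ 1 (mod 4), so quadratic reciprocity gives (469/877) = (877/469). Reduce: 877 ≡ 408 (mod 469). Now have (408/469).
Factor out 2: 408 = 2^3·51. Since 469 ≡ 5 (mod 8), (2/469) = -1, and (2/469)^3 = -1. Now have -(51/469).
469 ≡ 1 (mod 4), so quadratic reciprocity gives (51/469) = (469/51). Reduce: 469 ≡ 10 (mod 51). Now have -(10/51).
Factor out 2: 10 = 2·5. Since 51 ≡ 3 (mod 8), (2/51) = -1. Now have (5/51).
5 ≡ 1 (mod 4), so quadratic reciprocity gives (5/51) = (51/5). Reduce: 51 ≡ 1 (mod 5). Now have (1/5).
(1/5) = 1. Collecting the sign factors: 1.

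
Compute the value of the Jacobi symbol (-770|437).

1

Reduce the numerator: -770 ≡ 104 (mod 437), so (-770|437) = (104|437).
Factor out 2: 104 = 2^3·13. Since 437 ≡ 5 (mod 8), (2|437) = -1, and (2|437)^3 = -1. Now have -(13|437).
13 ≡ 1 (mod 4), so quadratic reciprocity gives (13|437) = (437|13). Reduce: 437 ≡ 8 (mod 13). Now have -(8|13).
Factor out 2: 8 = 2^3. Since 13 ≡ 5 (mod 8), (2|13) = -1, and (2|13)^3 = -1. Now have (1|13).
(1|13) = 1. Collecting the sign factors: 1.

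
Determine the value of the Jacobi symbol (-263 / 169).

(-263 / 169)
  = (75 / 169)    [-263 ≡ 75 mod 169]
  = (169 / 75)    [QR: 169 ≡ 1 mod 4, sign kept]
  = (19 / 75)    [169 ≡ 19 mod 75]
  = -(75 / 19)    [QR: both ≡ 3 mod 4, sign flips]
  = -(18 / 19)    [75 ≡ 18 mod 19]
  = (9 / 19)    [19 ≡ 3 mod 8 ⇒ (2 / 19) = -1]
  = (19 / 9)    [QR: 9 ≡ 1 mod 4, sign kept]
  = (1 / 9)    [19 ≡ 1 mod 9]
  = 1    [(1 / 9) = 1]

1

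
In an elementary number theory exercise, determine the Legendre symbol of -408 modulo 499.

Pull out -1: (-408 / 499) = (-1 / 499)·(408 / 499). Since 499 ≡ 3 (mod 4), (-1 / 499) = -1. Now have -(408 / 499).
Factor out 2: 408 = 2^3·51. Since 499 ≡ 3 (mod 8), (2 / 499) = -1, and (2 / 499)^3 = -1. Now have (51 / 499).
Both 51 ≡ 3 and 499 ≡ 3 (mod 4), so reciprocity gives (51 / 499) = -(499 / 51). Reduce: 499 ≡ 40 (mod 51). Now have -(40 / 51).
Factor out 2: 40 = 2^3·5. Since 51 ≡ 3 (mod 8), (2 / 51) = -1, and (2 / 51)^3 = -1. Now have (5 / 51).
5 ≡ 1 (mod 4), so quadratic reciprocity gives (5 / 51) = (51 / 5). Reduce: 51 ≡ 1 (mod 5). Now have (1 / 5).
(1 / 5) = 1. Collecting the sign factors: 1.

1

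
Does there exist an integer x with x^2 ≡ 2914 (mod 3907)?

Factor out 2: 2914 = 2·1457. Since 3907 ≡ 3 (mod 8), (2/3907) = -1. Now have -(1457/3907).
1457 ≡ 1 (mod 4), so quadratic reciprocity gives (1457/3907) = (3907/1457). Reduce: 3907 ≡ 993 (mod 1457). Now have -(993/1457).
993 ≡ 1 (mod 4), so quadratic reciprocity gives (993/1457) = (1457/993). Reduce: 1457 ≡ 464 (mod 993). Now have -(464/993).
Factor out 2: 464 = 2^4·29. Since 993 ≡ 1 (mod 8), (2/993) = +1, and (2/993)^4 = +1. Now have -(29/993).
29 ≡ 1 (mod 4), so quadratic reciprocity gives (29/993) = (993/29). Reduce: 993 ≡ 7 (mod 29). Now have -(7/29).
29 ≡ 1 (mod 4), so quadratic reciprocity gives (7/29) = (29/7). Reduce: 29 ≡ 1 (mod 7). Now have -(1/7).
(1/7) = 1. Collecting the sign factors: -1.
The Legendre symbol is -1, so x^2 ≡ 2914 (mod 3907) has no solution.

no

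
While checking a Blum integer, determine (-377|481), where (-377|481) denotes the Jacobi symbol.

Reduce the numerator: -377 ≡ 104 (mod 481), so (-377|481) = (104|481).
Factor out 2: 104 = 2^3·13. Since 481 ≡ 1 (mod 8), (2|481) = +1, and (2|481)^3 = +1. Now have (13|481).
13 ≡ 1 (mod 4), so quadratic reciprocity gives (13|481) = (481|13). Reduce: 481 ≡ 0 (mod 13). Now have (0|13).
The numerator is now 0 with denominator 13 > 1: the symbol is 0.

0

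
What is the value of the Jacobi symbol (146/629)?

1

Factor out 2: 146 = 2·73. Since 629 ≡ 5 (mod 8), (2/629) = -1. Now have -(73/629).
73 ≡ 1 (mod 4), so quadratic reciprocity gives (73/629) = (629/73). Reduce: 629 ≡ 45 (mod 73). Now have -(45/73).
45 ≡ 1 (mod 4), so quadratic reciprocity gives (45/73) = (73/45). Reduce: 73 ≡ 28 (mod 45). Now have -(28/45).
Factor out 2: 28 = 2^2·7. Since 45 ≡ 5 (mod 8), (2/45) = -1, and (2/45)^2 = +1. Now have -(7/45).
45 ≡ 1 (mod 4), so quadratic reciprocity gives (7/45) = (45/7). Reduce: 45 ≡ 3 (mod 7). Now have -(3/7).
Both 3 ≡ 3 and 7 ≡ 3 (mod 4), so reciprocity gives (3/7) = -(7/3). Reduce: 7 ≡ 1 (mod 3). Now have (1/3).
(1/3) = 1. Collecting the sign factors: 1.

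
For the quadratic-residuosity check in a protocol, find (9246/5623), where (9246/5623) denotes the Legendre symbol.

1

Reduce the numerator: 9246 ≡ 3623 (mod 5623), so (9246/5623) = (3623/5623).
Both 3623 ≡ 3 and 5623 ≡ 3 (mod 4), so reciprocity gives (3623/5623) = -(5623/3623). Reduce: 5623 ≡ 2000 (mod 3623). Now have -(2000/3623).
Factor out 2: 2000 = 2^4·125. Since 3623 ≡ 7 (mod 8), (2/3623) = +1, and (2/3623)^4 = +1. Now have -(125/3623).
125 ≡ 1 (mod 4), so quadratic reciprocity gives (125/3623) = (3623/125). Reduce: 3623 ≡ 123 (mod 125). Now have -(123/125).
125 ≡ 1 (mod 4), so quadratic reciprocity gives (123/125) = (125/123). Reduce: 125 ≡ 2 (mod 123). Now have -(2/123).
Factor out 2: 2 = 2. Since 123 ≡ 3 (mod 8), (2/123) = -1. Now have (1/123).
(1/123) = 1. Collecting the sign factors: 1.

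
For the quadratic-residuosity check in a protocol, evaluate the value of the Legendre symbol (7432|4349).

-1

Reduce the numerator: 7432 ≡ 3083 (mod 4349), so (7432|4349) = (3083|4349).
4349 ≡ 1 (mod 4), so quadratic reciprocity gives (3083|4349) = (4349|3083). Reduce: 4349 ≡ 1266 (mod 3083). Now have (1266|3083).
Factor out 2: 1266 = 2·633. Since 3083 ≡ 3 (mod 8), (2|3083) = -1. Now have -(633|3083).
633 ≡ 1 (mod 4), so quadratic reciprocity gives (633|3083) = (3083|633). Reduce: 3083 ≡ 551 (mod 633). Now have -(551|633).
633 ≡ 1 (mod 4), so quadratic reciprocity gives (551|633) = (633|551). Reduce: 633 ≡ 82 (mod 551). Now have -(82|551).
Factor out 2: 82 = 2·41. Since 551 ≡ 7 (mod 8), (2|551) = +1. Now have -(41|551).
41 ≡ 1 (mod 4), so quadratic reciprocity gives (41|551) = (551|41). Reduce: 551 ≡ 18 (mod 41). Now have -(18|41).
Factor out 2: 18 = 2·9. Since 41 ≡ 1 (mod 8), (2|41) = +1. Now have -(9|41).
9 ≡ 1 (mod 4), so quadratic reciprocity gives (9|41) = (41|9). Reduce: 41 ≡ 5 (mod 9). Now have -(5|9).
5 ≡ 1 (mod 4), so quadratic reciprocity gives (5|9) = (9|5). Reduce: 9 ≡ 4 (mod 5). Now have -(4|5).
Factor out 2: 4 = 2^2. Since 5 ≡ 5 (mod 8), (2|5) = -1, and (2|5)^2 = +1. Now have -(1|5).
(1|5) = 1. Collecting the sign factors: -1.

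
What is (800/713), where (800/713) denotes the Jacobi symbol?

(800/713)
  = (87/713)    [800 ≡ 87 mod 713]
  = (713/87)    [QR: 713 ≡ 1 mod 4, sign kept]
  = (17/87)    [713 ≡ 17 mod 87]
  = (87/17)    [QR: 17 ≡ 1 mod 4, sign kept]
  = (2/17)    [87 ≡ 2 mod 17]
  = (1/17)    [17 ≡ 1 mod 8 ⇒ (2/17) = +1]
  = 1    [(1/17) = 1]

1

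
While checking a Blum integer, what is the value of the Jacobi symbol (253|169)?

Reduce the numerator: 253 ≡ 84 (mod 169), so (253|169) = (84|169).
Factor out 2: 84 = 2^2·21. Since 169 ≡ 1 (mod 8), (2|169) = +1, and (2|169)^2 = +1. Now have (21|169).
21 ≡ 1 (mod 4), so quadratic reciprocity gives (21|169) = (169|21). Reduce: 169 ≡ 1 (mod 21). Now have (1|21).
(1|21) = 1. Collecting the sign factors: 1.

1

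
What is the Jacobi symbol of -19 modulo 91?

(-19/91)
  = -(19/91)    [91 ≡ 3 mod 4 ⇒ (-1/91) = -1]
  = (91/19)    [QR: both ≡ 3 mod 4, sign flips]
  = (15/19)    [91 ≡ 15 mod 19]
  = -(19/15)    [QR: both ≡ 3 mod 4, sign flips]
  = -(4/15)    [19 ≡ 4 mod 15]
  = -(1/15)    [15 ≡ 7 mod 8 ⇒ (2/15)^2 = +1]
  = -1    [(1/15) = 1]

-1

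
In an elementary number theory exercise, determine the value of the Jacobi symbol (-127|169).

1

(-127|169)
  = (42|169)    [-127 ≡ 42 mod 169]
  = (21|169)    [169 ≡ 1 mod 8 ⇒ (2|169) = +1]
  = (169|21)    [QR: 21 ≡ 1 mod 4, sign kept]
  = (1|21)    [169 ≡ 1 mod 21]
  = 1    [(1|21) = 1]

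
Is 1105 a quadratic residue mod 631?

no

(1105/631)
  = (474/631)    [1105 ≡ 474 mod 631]
  = (237/631)    [631 ≡ 7 mod 8 ⇒ (2/631) = +1]
  = (631/237)    [QR: 237 ≡ 1 mod 4, sign kept]
  = (157/237)    [631 ≡ 157 mod 237]
  = (237/157)    [QR: 157 ≡ 1 mod 4, sign kept]
  = (80/157)    [237 ≡ 80 mod 157]
  = (5/157)    [157 ≡ 5 mod 8 ⇒ (2/157)^4 = +1]
  = (157/5)    [QR: 5 ≡ 1 mod 4, sign kept]
  = (2/5)    [157 ≡ 2 mod 5]
  = -(1/5)    [5 ≡ 5 mod 8 ⇒ (2/5) = -1]
  = -1    [(1/5) = 1]
The Legendre symbol is -1, so x^2 ≡ 1105 (mod 631) has no solution.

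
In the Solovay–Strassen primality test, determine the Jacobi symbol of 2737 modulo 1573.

Reduce the numerator: 2737 ≡ 1164 (mod 1573), so (2737/1573) = (1164/1573).
Factor out 2: 1164 = 2^2·291. Since 1573 ≡ 5 (mod 8), (2/1573) = -1, and (2/1573)^2 = +1. Now have (291/1573).
1573 ≡ 1 (mod 4), so quadratic reciprocity gives (291/1573) = (1573/291). Reduce: 1573 ≡ 118 (mod 291). Now have (118/291).
Factor out 2: 118 = 2·59. Since 291 ≡ 3 (mod 8), (2/291) = -1. Now have -(59/291).
Both 59 ≡ 3 and 291 ≡ 3 (mod 4), so reciprocity gives (59/291) = -(291/59). Reduce: 291 ≡ 55 (mod 59). Now have (55/59).
Both 55 ≡ 3 and 59 ≡ 3 (mod 4), so reciprocity gives (55/59) = -(59/55). Reduce: 59 ≡ 4 (mod 55). Now have -(4/55).
Factor out 2: 4 = 2^2. Since 55 ≡ 7 (mod 8), (2/55) = +1, and (2/55)^2 = +1. Now have -(1/55).
(1/55) = 1. Collecting the sign factors: -1.

-1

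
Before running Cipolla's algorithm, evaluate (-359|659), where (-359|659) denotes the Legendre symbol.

1

(-359|659)
  = -(359|659)    [659 ≡ 3 mod 4 ⇒ (-1|659) = -1]
  = (659|359)    [QR: both ≡ 3 mod 4, sign flips]
  = (300|359)    [659 ≡ 300 mod 359]
  = (75|359)    [359 ≡ 7 mod 8 ⇒ (2|359)^2 = +1]
  = -(359|75)    [QR: both ≡ 3 mod 4, sign flips]
  = -(59|75)    [359 ≡ 59 mod 75]
  = (75|59)    [QR: both ≡ 3 mod 4, sign flips]
  = (16|59)    [75 ≡ 16 mod 59]
  = (1|59)    [59 ≡ 3 mod 8 ⇒ (2|59)^4 = +1]
  = 1    [(1|59) = 1]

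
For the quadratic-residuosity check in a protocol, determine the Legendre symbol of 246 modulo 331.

Factor out 2: 246 = 2·123. Since 331 ≡ 3 (mod 8), (2/331) = -1. Now have -(123/331).
Both 123 ≡ 3 and 331 ≡ 3 (mod 4), so reciprocity gives (123/331) = -(331/123). Reduce: 331 ≡ 85 (mod 123). Now have (85/123).
85 ≡ 1 (mod 4), so quadratic reciprocity gives (85/123) = (123/85). Reduce: 123 ≡ 38 (mod 85). Now have (38/85).
Factor out 2: 38 = 2·19. Since 85 ≡ 5 (mod 8), (2/85) = -1. Now have -(19/85).
85 ≡ 1 (mod 4), so quadratic reciprocity gives (19/85) = (85/19). Reduce: 85 ≡ 9 (mod 19). Now have -(9/19).
9 ≡ 1 (mod 4), so quadratic reciprocity gives (9/19) = (19/9). Reduce: 19 ≡ 1 (mod 9). Now have -(1/9).
(1/9) = 1. Collecting the sign factors: -1.

-1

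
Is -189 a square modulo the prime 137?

no

(-189/137)
  = (189/137)    [137 ≡ 1 mod 4 ⇒ (-1/137) = +1]
  = (52/137)    [189 ≡ 52 mod 137]
  = (13/137)    [137 ≡ 1 mod 8 ⇒ (2/137)^2 = +1]
  = (137/13)    [QR: 13 ≡ 1 mod 4, sign kept]
  = (7/13)    [137 ≡ 7 mod 13]
  = (13/7)    [QR: 13 ≡ 1 mod 4, sign kept]
  = (6/7)    [13 ≡ 6 mod 7]
  = (3/7)    [7 ≡ 7 mod 8 ⇒ (2/7) = +1]
  = -(7/3)    [QR: both ≡ 3 mod 4, sign flips]
  = -(1/3)    [7 ≡ 1 mod 3]
  = -1    [(1/3) = 1]
(-189/137) = -1, and 137 is prime, so -189 is not a quadratic residue mod 137.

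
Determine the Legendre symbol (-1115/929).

1

(-1115/929)
  = (743/929)    [-1115 ≡ 743 mod 929]
  = (929/743)    [QR: 929 ≡ 1 mod 4, sign kept]
  = (186/743)    [929 ≡ 186 mod 743]
  = (93/743)    [743 ≡ 7 mod 8 ⇒ (2/743) = +1]
  = (743/93)    [QR: 93 ≡ 1 mod 4, sign kept]
  = (92/93)    [743 ≡ 92 mod 93]
  = (23/93)    [93 ≡ 5 mod 8 ⇒ (2/93)^2 = +1]
  = (93/23)    [QR: 93 ≡ 1 mod 4, sign kept]
  = (1/23)    [93 ≡ 1 mod 23]
  = 1    [(1/23) = 1]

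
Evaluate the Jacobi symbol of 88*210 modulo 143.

0

By multiplicativity, (88·210|143) = (88|143)·(210|143).
First factor (88|143):
Factor out 2: 88 = 2^3·11. Since 143 ≡ 7 (mod 8), (2|143) = +1, and (2|143)^3 = +1. Now have (11|143).
Both 11 ≡ 3 and 143 ≡ 3 (mod 4), so reciprocity gives (11|143) = -(143|11). Reduce: 143 ≡ 0 (mod 11). Now have -(0|11).
The numerator is now 0 with denominator 11 > 1: the symbol is 0.
Second factor (210|143):
Reduce the numerator: 210 ≡ 67 (mod 143), so (210|143) = (67|143).
Both 67 ≡ 3 and 143 ≡ 3 (mod 4), so reciprocity gives (67|143) = -(143|67). Reduce: 143 ≡ 9 (mod 67). Now have -(9|67).
9 ≡ 1 (mod 4), so quadratic reciprocity gives (9|67) = (67|9). Reduce: 67 ≡ 4 (mod 9). Now have -(4|9).
Factor out 2: 4 = 2^2. Since 9 ≡ 1 (mod 8), (2|9) = +1, and (2|9)^2 = +1. Now have -(1|9).
(1|9) = 1. Collecting the sign factors: -1.
Product: (0)·(-1) = 0.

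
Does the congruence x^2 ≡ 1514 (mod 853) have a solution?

Reduce the numerator: 1514 ≡ 661 (mod 853), so (1514|853) = (661|853).
661 ≡ 1 (mod 4), so quadratic reciprocity gives (661|853) = (853|661). Reduce: 853 ≡ 192 (mod 661). Now have (192|661).
Factor out 2: 192 = 2^6·3. Since 661 ≡ 5 (mod 8), (2|661) = -1, and (2|661)^6 = +1. Now have (3|661).
661 ≡ 1 (mod 4), so quadratic reciprocity gives (3|661) = (661|3). Reduce: 661 ≡ 1 (mod 3). Now have (1|3).
(1|3) = 1. Collecting the sign factors: 1.
(1514|853) = 1, and 853 is prime, so 1514 is a quadratic residue mod 853.

yes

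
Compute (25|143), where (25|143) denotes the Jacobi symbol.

1

25 ≡ 1 (mod 4), so quadratic reciprocity gives (25|143) = (143|25). Reduce: 143 ≡ 18 (mod 25). Now have (18|25).
Factor out 2: 18 = 2·9. Since 25 ≡ 1 (mod 8), (2|25) = +1. Now have (9|25).
9 ≡ 1 (mod 4), so quadratic reciprocity gives (9|25) = (25|9). Reduce: 25 ≡ 7 (mod 9). Now have (7|9).
9 ≡ 1 (mod 4), so quadratic reciprocity gives (7|9) = (9|7). Reduce: 9 ≡ 2 (mod 7). Now have (2|7).
Factor out 2: 2 = 2. Since 7 ≡ 7 (mod 8), (2|7) = +1. Now have (1|7).
(1|7) = 1. Collecting the sign factors: 1.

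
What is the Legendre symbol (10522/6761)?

(10522/6761)
  = (3761/6761)    [10522 ≡ 3761 mod 6761]
  = (6761/3761)    [QR: 3761 ≡ 1 mod 4, sign kept]
  = (3000/3761)    [6761 ≡ 3000 mod 3761]
  = (375/3761)    [3761 ≡ 1 mod 8 ⇒ (2/3761)^3 = +1]
  = (3761/375)    [QR: 3761 ≡ 1 mod 4, sign kept]
  = (11/375)    [3761 ≡ 11 mod 375]
  = -(375/11)    [QR: both ≡ 3 mod 4, sign flips]
  = -(1/11)    [375 ≡ 1 mod 11]
  = -1    [(1/11) = 1]

-1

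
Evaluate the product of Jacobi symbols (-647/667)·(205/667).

By multiplicativity, (-647·205/667) = (-647/667)·(205/667).
First factor (-647/667):
(-647/667)
  = (20/667)    [-647 ≡ 20 mod 667]
  = (5/667)    [667 ≡ 3 mod 8 ⇒ (2/667)^2 = +1]
  = (667/5)    [QR: 5 ≡ 1 mod 4, sign kept]
  = (2/5)    [667 ≡ 2 mod 5]
  = -(1/5)    [5 ≡ 5 mod 8 ⇒ (2/5) = -1]
  = -1    [(1/5) = 1]
Second factor (205/667):
(205/667)
  = (667/205)    [QR: 205 ≡ 1 mod 4, sign kept]
  = (52/205)    [667 ≡ 52 mod 205]
  = (13/205)    [205 ≡ 5 mod 8 ⇒ (2/205)^2 = +1]
  = (205/13)    [QR: 13 ≡ 1 mod 4, sign kept]
  = (10/13)    [205 ≡ 10 mod 13]
  = -(5/13)    [13 ≡ 5 mod 8 ⇒ (2/13) = -1]
  = -(13/5)    [QR: 5 ≡ 1 mod 4, sign kept]
  = -(3/5)    [13 ≡ 3 mod 5]
  = -(5/3)    [QR: 5 ≡ 1 mod 4, sign kept]
  = -(2/3)    [5 ≡ 2 mod 3]
  = (1/3)    [3 ≡ 3 mod 8 ⇒ (2/3) = -1]
  = 1    [(1/3) = 1]
Product: (-1)·(1) = -1.

-1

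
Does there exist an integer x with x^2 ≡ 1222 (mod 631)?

no

(1222/631)
  = (591/631)    [1222 ≡ 591 mod 631]
  = -(631/591)    [QR: both ≡ 3 mod 4, sign flips]
  = -(40/591)    [631 ≡ 40 mod 591]
  = -(5/591)    [591 ≡ 7 mod 8 ⇒ (2/591)^3 = +1]
  = -(591/5)    [QR: 5 ≡ 1 mod 4, sign kept]
  = -(1/5)    [591 ≡ 1 mod 5]
  = -1    [(1/5) = 1]
(1222/631) = -1, and 631 is prime, so 1222 is not a quadratic residue mod 631.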